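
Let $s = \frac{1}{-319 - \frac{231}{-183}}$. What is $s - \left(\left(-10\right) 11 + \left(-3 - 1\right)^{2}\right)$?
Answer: $\frac{1821847}{19382} \approx 93.997$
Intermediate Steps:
$s = - \frac{61}{19382}$ ($s = \frac{1}{-319 - - \frac{77}{61}} = \frac{1}{-319 + \frac{77}{61}} = \frac{1}{- \frac{19382}{61}} = - \frac{61}{19382} \approx -0.0031472$)
$s - \left(\left(-10\right) 11 + \left(-3 - 1\right)^{2}\right) = - \frac{61}{19382} - \left(\left(-10\right) 11 + \left(-3 - 1\right)^{2}\right) = - \frac{61}{19382} - \left(-110 + \left(-4\right)^{2}\right) = - \frac{61}{19382} - \left(-110 + 16\right) = - \frac{61}{19382} - -94 = - \frac{61}{19382} + 94 = \frac{1821847}{19382}$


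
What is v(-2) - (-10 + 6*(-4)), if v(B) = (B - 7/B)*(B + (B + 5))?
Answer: 71/2 ≈ 35.500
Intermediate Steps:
v(B) = (5 + 2*B)*(B - 7/B) (v(B) = (B - 7/B)*(B + (5 + B)) = (B - 7/B)*(5 + 2*B) = (5 + 2*B)*(B - 7/B))
v(-2) - (-10 + 6*(-4)) = (-14 - 35/(-2) + 2*(-2)² + 5*(-2)) - (-10 + 6*(-4)) = (-14 - 35*(-½) + 2*4 - 10) - (-10 - 24) = (-14 + 35/2 + 8 - 10) - 1*(-34) = 3/2 + 34 = 71/2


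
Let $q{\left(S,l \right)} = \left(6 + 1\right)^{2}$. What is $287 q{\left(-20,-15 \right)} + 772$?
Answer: $14835$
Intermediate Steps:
$q{\left(S,l \right)} = 49$ ($q{\left(S,l \right)} = 7^{2} = 49$)
$287 q{\left(-20,-15 \right)} + 772 = 287 \cdot 49 + 772 = 14063 + 772 = 14835$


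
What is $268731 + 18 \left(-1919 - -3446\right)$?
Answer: $296217$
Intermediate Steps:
$268731 + 18 \left(-1919 - -3446\right) = 268731 + 18 \left(-1919 + 3446\right) = 268731 + 18 \cdot 1527 = 268731 + 27486 = 296217$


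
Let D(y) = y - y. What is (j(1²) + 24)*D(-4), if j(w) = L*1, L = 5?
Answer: 0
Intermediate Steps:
D(y) = 0
j(w) = 5 (j(w) = 5*1 = 5)
(j(1²) + 24)*D(-4) = (5 + 24)*0 = 29*0 = 0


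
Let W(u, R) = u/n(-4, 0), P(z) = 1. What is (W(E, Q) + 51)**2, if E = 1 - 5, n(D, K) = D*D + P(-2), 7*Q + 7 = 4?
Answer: 744769/289 ≈ 2577.1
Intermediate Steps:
Q = -3/7 (Q = -1 + (1/7)*4 = -1 + 4/7 = -3/7 ≈ -0.42857)
n(D, K) = 1 + D**2 (n(D, K) = D*D + 1 = D**2 + 1 = 1 + D**2)
E = -4
W(u, R) = u/17 (W(u, R) = u/(1 + (-4)**2) = u/(1 + 16) = u/17)
(W(E, Q) + 51)**2 = ((1/17)*(-4) + 51)**2 = (-4/17 + 51)**2 = (863/17)**2 = 744769/289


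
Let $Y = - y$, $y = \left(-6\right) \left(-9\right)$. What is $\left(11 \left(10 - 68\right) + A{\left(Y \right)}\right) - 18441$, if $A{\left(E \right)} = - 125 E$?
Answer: $-12329$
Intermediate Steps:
$y = 54$
$Y = -54$ ($Y = \left(-1\right) 54 = -54$)
$\left(11 \left(10 - 68\right) + A{\left(Y \right)}\right) - 18441 = \left(11 \left(10 - 68\right) - -6750\right) - 18441 = \left(11 \left(-58\right) + 6750\right) - 18441 = \left(-638 + 6750\right) - 18441 = 6112 - 18441 = -12329$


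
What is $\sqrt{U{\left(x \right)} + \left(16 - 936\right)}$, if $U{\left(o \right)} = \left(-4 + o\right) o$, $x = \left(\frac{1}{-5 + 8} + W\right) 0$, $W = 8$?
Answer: $2 i \sqrt{230} \approx 30.332 i$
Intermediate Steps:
$x = 0$ ($x = \left(\frac{1}{-5 + 8} + 8\right) 0 = \left(\frac{1}{3} + 8\right) 0 = \frac{25}{3} \cdot 0 = 0$)
$U{\left(o \right)} = o \left(-4 + o\right)$
$\sqrt{U{\left(x \right)} + \left(16 - 936\right)} = \sqrt{0 \left(-4 + 0\right) + \left(16 - 936\right)} = \sqrt{0 \left(-4\right) + \left(16 - 936\right)} = \sqrt{0 - 920} = \sqrt{-920} = 2 i \sqrt{230}$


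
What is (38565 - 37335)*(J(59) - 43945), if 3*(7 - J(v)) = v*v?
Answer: -55470950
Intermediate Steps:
J(v) = 7 - v²/3 (J(v) = 7 - v*v/3 = 7 - v²/3)
(38565 - 37335)*(J(59) - 43945) = (38565 - 37335)*((7 - ⅓*59²) - 43945) = 1230*((7 - ⅓*3481) - 43945) = 1230*((7 - 3481/3) - 43945) = 1230*(-3460/3 - 43945) = 1230*(-135295/3) = -55470950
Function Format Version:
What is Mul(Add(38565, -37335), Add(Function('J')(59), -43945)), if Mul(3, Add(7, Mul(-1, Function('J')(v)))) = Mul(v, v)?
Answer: -55470950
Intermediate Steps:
Function('J')(v) = Add(7, Mul(Rational(-1, 3), Pow(v, 2))) (Function('J')(v) = Add(7, Mul(Rational(-1, 3), Mul(v, v))) = Add(7, Mul(Rational(-1, 3), Pow(v, 2))))
Mul(Add(38565, -37335), Add(Function('J')(59), -43945)) = Mul(Add(38565, -37335), Add(Add(7, Mul(Rational(-1, 3), Pow(59, 2))), -43945)) = Mul(1230, Add(Add(7, Mul(Rational(-1, 3), 3481)), -43945)) = Mul(1230, Add(Add(7, Rational(-3481, 3)), -43945)) = Mul(1230, Add(Rational(-3460, 3), -43945)) = Mul(1230, Rational(-135295, 3)) = -55470950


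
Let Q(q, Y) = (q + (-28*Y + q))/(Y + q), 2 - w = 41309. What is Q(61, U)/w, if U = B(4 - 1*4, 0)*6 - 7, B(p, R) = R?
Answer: -53/371763 ≈ -0.00014256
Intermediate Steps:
w = -41307 (w = 2 - 1*41309 = 2 - 41309 = -41307)
U = -7 (U = 0*6 - 7 = 0 - 7 = -7)
Q(q, Y) = (-28*Y + 2*q)/(Y + q) (Q(q, Y) = (q + (q - 28*Y))/(Y + q) = (-28*Y + 2*q)/(Y + q))
Q(61, U)/w = (2*(61 - 14*(-7))/(-7 + 61))/(-41307) = (2*(61 + 98)/54)*(-1/41307) = (2*(1/54)*159)*(-1/41307) = (53/9)*(-1/41307) = -53/371763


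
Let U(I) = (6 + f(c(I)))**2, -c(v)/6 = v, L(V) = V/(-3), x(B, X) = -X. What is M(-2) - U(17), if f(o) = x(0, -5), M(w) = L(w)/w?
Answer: -364/3 ≈ -121.33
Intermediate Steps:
L(V) = -V/3 (L(V) = V*(-1/3) = -V/3)
c(v) = -6*v
M(w) = -1/3 (M(w) = (-w/3)/w = -1/3)
f(o) = 5 (f(o) = -1*(-5) = 5)
U(I) = 121 (U(I) = (6 + 5)**2 = 11**2 = 121)
M(-2) - U(17) = -1/3 - 1*121 = -1/3 - 121 = -364/3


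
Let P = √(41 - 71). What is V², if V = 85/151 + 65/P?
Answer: (510 - 1963*I*√30)²/820836 ≈ -140.52 - 13.361*I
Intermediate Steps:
P = I*√30 (P = √(-30) = I*√30 ≈ 5.4772*I)
V = 85/151 - 13*I*√30/6 (V = 85/151 + 65/((I*√30)) = 85*(1/151) + 65*(-I*√30/30) = 85/151 - 13*I*√30/6 ≈ 0.56291 - 11.867*I)
V² = (85/151 - 13*I*√30/6)²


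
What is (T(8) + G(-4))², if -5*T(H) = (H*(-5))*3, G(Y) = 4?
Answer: 784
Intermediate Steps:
T(H) = 3*H (T(H) = -H*(-5)*3/5 = -(-5*H)*3/5 = -(-3)*H = 3*H)
(T(8) + G(-4))² = (3*8 + 4)² = (24 + 4)² = 28² = 784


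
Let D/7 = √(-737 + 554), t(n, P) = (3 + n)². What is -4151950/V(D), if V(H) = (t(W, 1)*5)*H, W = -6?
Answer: 830390*I*√183/11529 ≈ 974.35*I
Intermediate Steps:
D = 7*I*√183 (D = 7*√(-737 + 554) = 7*√(-183) = 7*(I*√183) = 7*I*√183 ≈ 94.694*I)
V(H) = 45*H (V(H) = ((3 - 6)²*5)*H = ((-3)²*5)*H = (9*5)*H = 45*H)
-4151950/V(D) = -4151950*(-I*√183/57645) = -(-830390)*I*√183/11529 = 830390*I*√183/11529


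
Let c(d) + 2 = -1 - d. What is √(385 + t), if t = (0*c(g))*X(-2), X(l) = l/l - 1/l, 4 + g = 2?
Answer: √385 ≈ 19.621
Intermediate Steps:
g = -2 (g = -4 + 2 = -2)
X(l) = 1 - 1/l
c(d) = -3 - d (c(d) = -2 + (-1 - d) = -3 - d)
t = 0 (t = (0*(-3 - 1*(-2)))*((-1 - 2)/(-2)) = (0*(-3 + 2))*(-½*(-3)) = (0*(-1))*(3/2) = 0*(3/2) = 0)
√(385 + t) = √(385 + 0) = √385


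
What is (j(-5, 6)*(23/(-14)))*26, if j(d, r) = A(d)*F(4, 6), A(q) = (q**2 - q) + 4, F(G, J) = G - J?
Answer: 20332/7 ≈ 2904.6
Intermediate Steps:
A(q) = 4 + q**2 - q
j(d, r) = -8 - 2*d**2 + 2*d (j(d, r) = (4 + d**2 - d)*(4 - 1*6) = (4 + d**2 - d)*(4 - 6) = (4 + d**2 - d)*(-2) = -8 - 2*d**2 + 2*d)
(j(-5, 6)*(23/(-14)))*26 = ((-8 - 2*(-5)**2 + 2*(-5))*(23/(-14)))*26 = ((-8 - 2*25 - 10)*(23*(-1/14)))*26 = ((-8 - 50 - 10)*(-23/14))*26 = -68*(-23/14)*26 = (782/7)*26 = 20332/7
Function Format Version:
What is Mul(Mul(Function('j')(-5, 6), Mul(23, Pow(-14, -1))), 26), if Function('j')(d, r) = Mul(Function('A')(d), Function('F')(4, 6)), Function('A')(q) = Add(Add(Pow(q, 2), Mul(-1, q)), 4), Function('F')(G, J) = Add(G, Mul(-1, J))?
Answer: Rational(20332, 7) ≈ 2904.6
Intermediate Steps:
Function('A')(q) = Add(4, Pow(q, 2), Mul(-1, q))
Function('j')(d, r) = Add(-8, Mul(-2, Pow(d, 2)), Mul(2, d)) (Function('j')(d, r) = Mul(Add(4, Pow(d, 2), Mul(-1, d)), Add(4, Mul(-1, 6))) = Mul(Add(4, Pow(d, 2), Mul(-1, d)), Add(4, -6)) = Mul(Add(4, Pow(d, 2), Mul(-1, d)), -2) = Add(-8, Mul(-2, Pow(d, 2)), Mul(2, d)))
Mul(Mul(Function('j')(-5, 6), Mul(23, Pow(-14, -1))), 26) = Mul(Mul(Add(-8, Mul(-2, Pow(-5, 2)), Mul(2, -5)), Mul(23, Pow(-14, -1))), 26) = Mul(Mul(Add(-8, Mul(-2, 25), -10), Mul(23, Rational(-1, 14))), 26) = Mul(Mul(Add(-8, -50, -10), Rational(-23, 14)), 26) = Mul(Mul(-68, Rational(-23, 14)), 26) = Mul(Rational(782, 7), 26) = Rational(20332, 7)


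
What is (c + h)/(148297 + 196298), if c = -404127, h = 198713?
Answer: -205414/344595 ≈ -0.59610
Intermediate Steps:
(c + h)/(148297 + 196298) = (-404127 + 198713)/(148297 + 196298) = -205414/344595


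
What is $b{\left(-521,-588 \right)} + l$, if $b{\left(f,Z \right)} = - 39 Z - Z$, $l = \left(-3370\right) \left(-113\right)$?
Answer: $404330$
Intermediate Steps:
$l = 380810$
$b{\left(f,Z \right)} = - 40 Z$
$b{\left(-521,-588 \right)} + l = \left(-40\right) \left(-588\right) + 380810 = 23520 + 380810 = 404330$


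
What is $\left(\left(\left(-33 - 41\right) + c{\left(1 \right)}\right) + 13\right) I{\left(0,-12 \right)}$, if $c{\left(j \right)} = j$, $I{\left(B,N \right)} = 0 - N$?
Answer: $-720$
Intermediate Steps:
$I{\left(B,N \right)} = - N$
$\left(\left(\left(-33 - 41\right) + c{\left(1 \right)}\right) + 13\right) I{\left(0,-12 \right)} = \left(\left(\left(-33 - 41\right) + 1\right) + 13\right) \left(\left(-1\right) \left(-12\right)\right) = \left(\left(-74 + 1\right) + 13\right) 12 = \left(-73 + 13\right) 12 = \left(-60\right) 12 = -720$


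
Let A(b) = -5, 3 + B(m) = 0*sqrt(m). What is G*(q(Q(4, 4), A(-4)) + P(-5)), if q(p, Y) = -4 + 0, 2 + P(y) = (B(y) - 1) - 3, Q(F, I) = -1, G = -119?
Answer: 1547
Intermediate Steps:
B(m) = -3 (B(m) = -3 + 0*sqrt(m) = -3 + 0 = -3)
P(y) = -9 (P(y) = -2 + ((-3 - 1) - 3) = -2 + (-4 - 3) = -2 - 7 = -9)
q(p, Y) = -4
G*(q(Q(4, 4), A(-4)) + P(-5)) = -119*(-4 - 9) = -119*(-13) = 1547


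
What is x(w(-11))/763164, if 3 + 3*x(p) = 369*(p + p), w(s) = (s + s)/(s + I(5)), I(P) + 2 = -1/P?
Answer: 409/763164 ≈ 0.00053593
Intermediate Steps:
I(P) = -2 - 1/P
w(s) = 2*s/(-11/5 + s) (w(s) = (s + s)/(s + (-2 - 1/5)) = (2*s)/(s + (-2 - 1*1/5)) = (2*s)/(s + (-2 - 1/5)) = (2*s)/(s - 11/5) = (2*s)/(-11/5 + s) = 2*s/(-11/5 + s))
x(p) = -1 + 246*p (x(p) = -1 + (369*(p + p))/3 = -1 + (369*(2*p))/3 = -1 + (738*p)/3 = -1 + 246*p)
x(w(-11))/763164 = (-1 + 246*(10*(-11)/(-11 + 5*(-11))))/763164 = (-1 + 246*(10*(-11)/(-11 - 55)))*(1/763164) = (-1 + 246*(10*(-11)/(-66)))*(1/763164) = (-1 + 246*(10*(-11)*(-1/66)))*(1/763164) = (-1 + 246*(5/3))*(1/763164) = (-1 + 410)*(1/763164) = 409*(1/763164) = 409/763164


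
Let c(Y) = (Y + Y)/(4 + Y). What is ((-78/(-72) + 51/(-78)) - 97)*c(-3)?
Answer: 15065/26 ≈ 579.42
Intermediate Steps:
c(Y) = 2*Y/(4 + Y) (c(Y) = (2*Y)/(4 + Y) = 2*Y/(4 + Y))
((-78/(-72) + 51/(-78)) - 97)*c(-3) = ((-78/(-72) + 51/(-78)) - 97)*(2*(-3)/(4 - 3)) = ((-78*(-1/72) + 51*(-1/78)) - 97)*(2*(-3)/1) = ((13/12 - 17/26) - 97)*(2*(-3)*1) = (67/156 - 97)*(-6) = -15065/156*(-6) = 15065/26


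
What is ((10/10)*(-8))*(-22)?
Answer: 176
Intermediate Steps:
((10/10)*(-8))*(-22) = ((10*(⅒))*(-8))*(-22) = (1*(-8))*(-22) = -8*(-22) = 176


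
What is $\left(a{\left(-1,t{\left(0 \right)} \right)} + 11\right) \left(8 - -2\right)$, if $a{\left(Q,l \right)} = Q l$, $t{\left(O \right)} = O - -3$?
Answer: $80$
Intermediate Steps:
$t{\left(O \right)} = 3 + O$ ($t{\left(O \right)} = O + 3 = 3 + O$)
$\left(a{\left(-1,t{\left(0 \right)} \right)} + 11\right) \left(8 - -2\right) = \left(- (3 + 0) + 11\right) \left(8 - -2\right) = \left(\left(-1\right) 3 + 11\right) \left(8 + 2\right) = \left(-3 + 11\right) 10 = 8 \cdot 10 = 80$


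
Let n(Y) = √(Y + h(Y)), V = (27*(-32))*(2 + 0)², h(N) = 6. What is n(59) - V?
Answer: 3456 + √65 ≈ 3464.1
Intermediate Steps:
V = -3456 (V = -864*2² = -864*4 = -3456)
n(Y) = √(6 + Y) (n(Y) = √(Y + 6) = √(6 + Y))
n(59) - V = √(6 + 59) - 1*(-3456) = √65 + 3456 = 3456 + √65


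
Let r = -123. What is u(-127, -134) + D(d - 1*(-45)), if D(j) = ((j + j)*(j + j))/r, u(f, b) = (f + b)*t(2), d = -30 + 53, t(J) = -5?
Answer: 142019/123 ≈ 1154.6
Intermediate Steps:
d = 23
u(f, b) = -5*b - 5*f (u(f, b) = (f + b)*(-5) = (b + f)*(-5) = -5*b - 5*f)
D(j) = -4*j**2/123 (D(j) = ((j + j)*(j + j))/(-123) = ((2*j)*(2*j))*(-1/123) = (4*j**2)*(-1/123) = -4*j**2/123)
u(-127, -134) + D(d - 1*(-45)) = (-5*(-134) - 5*(-127)) - 4*(23 - 1*(-45))**2/123 = (670 + 635) - 4*(23 + 45)**2/123 = 1305 - 4/123*68**2 = 1305 - 4/123*4624 = 1305 - 18496/123 = 142019/123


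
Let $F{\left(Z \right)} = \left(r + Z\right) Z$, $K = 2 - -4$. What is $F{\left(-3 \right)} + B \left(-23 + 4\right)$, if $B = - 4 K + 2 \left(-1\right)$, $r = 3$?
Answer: $494$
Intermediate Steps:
$K = 6$ ($K = 2 + 4 = 6$)
$F{\left(Z \right)} = Z \left(3 + Z\right)$ ($F{\left(Z \right)} = \left(3 + Z\right) Z = Z \left(3 + Z\right)$)
$B = -26$ ($B = \left(-4\right) 6 + 2 \left(-1\right) = -24 - 2 = -26$)
$F{\left(-3 \right)} + B \left(-23 + 4\right) = - 3 \left(3 - 3\right) - 26 \left(-23 + 4\right) = \left(-3\right) 0 - -494 = 0 + 494 = 494$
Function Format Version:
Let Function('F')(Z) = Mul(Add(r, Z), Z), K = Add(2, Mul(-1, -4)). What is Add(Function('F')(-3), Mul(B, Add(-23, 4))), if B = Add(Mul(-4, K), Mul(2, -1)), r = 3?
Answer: 494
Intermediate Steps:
K = 6 (K = Add(2, 4) = 6)
Function('F')(Z) = Mul(Z, Add(3, Z)) (Function('F')(Z) = Mul(Add(3, Z), Z) = Mul(Z, Add(3, Z)))
B = -26 (B = Add(Mul(-4, 6), Mul(2, -1)) = Add(-24, -2) = -26)
Add(Function('F')(-3), Mul(B, Add(-23, 4))) = Add(Mul(-3, Add(3, -3)), Mul(-26, Add(-23, 4))) = Add(Mul(-3, 0), Mul(-26, -19)) = Add(0, 494) = 494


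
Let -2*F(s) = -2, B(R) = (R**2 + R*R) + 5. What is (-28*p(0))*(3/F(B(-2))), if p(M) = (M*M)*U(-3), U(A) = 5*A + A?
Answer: 0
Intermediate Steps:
U(A) = 6*A
B(R) = 5 + 2*R**2 (B(R) = (R**2 + R**2) + 5 = 2*R**2 + 5 = 5 + 2*R**2)
F(s) = 1 (F(s) = -1/2*(-2) = 1)
p(M) = -18*M**2 (p(M) = (M*M)*(6*(-3)) = M**2*(-18) = -18*M**2)
(-28*p(0))*(3/F(B(-2))) = (-(-504)*0**2)*(3/1) = (-(-504)*0)*(3*1) = -28*0*3 = 0*3 = 0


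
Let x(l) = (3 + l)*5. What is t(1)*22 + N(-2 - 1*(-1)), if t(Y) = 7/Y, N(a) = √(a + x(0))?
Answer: 154 + √14 ≈ 157.74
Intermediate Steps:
x(l) = 15 + 5*l
N(a) = √(15 + a) (N(a) = √(a + (15 + 5*0)) = √(a + (15 + 0)) = √(a + 15) = √(15 + a))
t(1)*22 + N(-2 - 1*(-1)) = (7/1)*22 + √(15 + (-2 - 1*(-1))) = (7*1)*22 + √(15 + (-2 + 1)) = 7*22 + √(15 - 1) = 154 + √14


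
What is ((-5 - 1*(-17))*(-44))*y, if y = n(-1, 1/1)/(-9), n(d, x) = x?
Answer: 176/3 ≈ 58.667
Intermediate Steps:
y = -⅑ (y = (1/1)/(-9) = (1*1)*(-⅑) = 1*(-⅑) = -⅑ ≈ -0.11111)
((-5 - 1*(-17))*(-44))*y = ((-5 - 1*(-17))*(-44))*(-⅑) = ((-5 + 17)*(-44))*(-⅑) = (12*(-44))*(-⅑) = -528*(-⅑) = 176/3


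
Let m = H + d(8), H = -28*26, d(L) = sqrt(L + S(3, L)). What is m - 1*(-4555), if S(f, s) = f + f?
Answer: 3827 + sqrt(14) ≈ 3830.7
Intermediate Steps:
S(f, s) = 2*f
d(L) = sqrt(6 + L) (d(L) = sqrt(L + 2*3) = sqrt(L + 6) = sqrt(6 + L))
H = -728
m = -728 + sqrt(14) (m = -728 + sqrt(6 + 8) = -728 + sqrt(14) ≈ -724.26)
m - 1*(-4555) = (-728 + sqrt(14)) - 1*(-4555) = (-728 + sqrt(14)) + 4555 = 3827 + sqrt(14)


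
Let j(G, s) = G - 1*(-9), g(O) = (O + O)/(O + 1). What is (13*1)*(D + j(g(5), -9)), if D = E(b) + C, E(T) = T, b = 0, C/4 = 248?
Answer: 39104/3 ≈ 13035.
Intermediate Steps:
C = 992 (C = 4*248 = 992)
g(O) = 2*O/(1 + O) (g(O) = (2*O)/(1 + O) = 2*O/(1 + O))
j(G, s) = 9 + G (j(G, s) = G + 9 = 9 + G)
D = 992 (D = 0 + 992 = 992)
(13*1)*(D + j(g(5), -9)) = (13*1)*(992 + (9 + 2*5/(1 + 5))) = 13*(992 + (9 + 2*5/6)) = 13*(992 + (9 + 2*5*(⅙))) = 13*(992 + (9 + 5/3)) = 13*(992 + 32/3) = 13*(3008/3) = 39104/3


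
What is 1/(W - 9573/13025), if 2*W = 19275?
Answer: 26050/251037729 ≈ 0.00010377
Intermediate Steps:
W = 19275/2 (W = (1/2)*19275 = 19275/2 ≈ 9637.5)
1/(W - 9573/13025) = 1/(19275/2 - 9573/13025) = 1/(251037729/26050) = 26050/251037729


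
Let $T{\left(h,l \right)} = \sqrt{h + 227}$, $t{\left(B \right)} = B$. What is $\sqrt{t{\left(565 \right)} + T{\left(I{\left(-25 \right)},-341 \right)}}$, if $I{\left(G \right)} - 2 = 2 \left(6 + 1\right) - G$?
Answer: $\sqrt{565 + 2 \sqrt{67}} \approx 24.112$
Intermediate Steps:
$I{\left(G \right)} = 16 - G$ ($I{\left(G \right)} = 2 - \left(G - 2 \left(6 + 1\right)\right) = 2 - \left(-14 + G\right) = 16 - G$)
$T{\left(h,l \right)} = \sqrt{227 + h}$
$\sqrt{t{\left(565 \right)} + T{\left(I{\left(-25 \right)},-341 \right)}} = \sqrt{565 + \sqrt{227 + \left(16 - -25\right)}} = \sqrt{565 + \sqrt{227 + \left(16 + 25\right)}} = \sqrt{565 + \sqrt{227 + 41}} = \sqrt{565 + \sqrt{268}} = \sqrt{565 + 2 \sqrt{67}}$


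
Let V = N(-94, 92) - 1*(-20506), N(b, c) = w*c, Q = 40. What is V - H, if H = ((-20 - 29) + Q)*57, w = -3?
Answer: 20743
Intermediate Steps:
N(b, c) = -3*c
V = 20230 (V = -3*92 - 1*(-20506) = -276 + 20506 = 20230)
H = -513 (H = ((-20 - 29) + 40)*57 = (-49 + 40)*57 = -9*57 = -513)
V - H = 20230 - 1*(-513) = 20230 + 513 = 20743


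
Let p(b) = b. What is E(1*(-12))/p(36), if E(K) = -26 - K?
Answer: -7/18 ≈ -0.38889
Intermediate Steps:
E(1*(-12))/p(36) = (-26 - (-12))/36 = (-26 - 1*(-12))*(1/36) = (-26 + 12)*(1/36) = -14*1/36 = -7/18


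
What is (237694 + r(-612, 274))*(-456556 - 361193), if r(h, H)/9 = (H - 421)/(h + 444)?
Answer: -1555043764635/8 ≈ -1.9438e+11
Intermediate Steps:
r(h, H) = 9*(-421 + H)/(444 + h) (r(h, H) = 9*((H - 421)/(h + 444)) = 9*((-421 + H)/(444 + h)) = 9*(-421 + H)/(444 + h))
(237694 + r(-612, 274))*(-456556 - 361193) = (237694 + 9*(-421 + 274)/(444 - 612))*(-456556 - 361193) = (237694 + 9*(-147)/(-168))*(-817749) = (237694 + 9*(-1/168)*(-147))*(-817749) = (237694 + 63/8)*(-817749) = (1901615/8)*(-817749) = -1555043764635/8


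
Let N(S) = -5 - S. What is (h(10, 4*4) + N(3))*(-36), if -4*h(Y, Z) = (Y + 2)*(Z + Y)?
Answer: 3096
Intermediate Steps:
h(Y, Z) = -(2 + Y)*(Y + Z)/4 (h(Y, Z) = -(Y + 2)*(Z + Y)/4 = -(2 + Y)*(Y + Z)/4)
(h(10, 4*4) + N(3))*(-36) = ((-1/2*10 - 2*4 - 1/4*10**2 - 1/4*10*4*4) + (-5 - 1*3))*(-36) = ((-5 - 1/2*16 - 1/4*100 - 1/4*10*16) + (-5 - 3))*(-36) = ((-5 - 8 - 25 - 40) - 8)*(-36) = (-78 - 8)*(-36) = -86*(-36) = 3096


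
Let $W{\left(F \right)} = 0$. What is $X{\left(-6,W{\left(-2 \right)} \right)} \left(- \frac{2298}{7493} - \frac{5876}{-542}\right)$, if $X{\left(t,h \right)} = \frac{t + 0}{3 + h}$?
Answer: $- \frac{42783352}{2030603} \approx -21.069$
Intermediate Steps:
$X{\left(t,h \right)} = \frac{t}{3 + h}$
$X{\left(-6,W{\left(-2 \right)} \right)} \left(- \frac{2298}{7493} - \frac{5876}{-542}\right) = - \frac{6}{3 + 0} \left(- \frac{2298}{7493} - \frac{5876}{-542}\right) = - \frac{6}{3} \left(\left(-2298\right) \frac{1}{7493} - - \frac{2938}{271}\right) = \left(-6\right) \frac{1}{3} \left(- \frac{2298}{7493} + \frac{2938}{271}\right) = \left(-2\right) \frac{21391676}{2030603} = - \frac{42783352}{2030603}$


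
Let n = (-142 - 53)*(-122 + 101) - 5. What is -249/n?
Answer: -249/4090 ≈ -0.060880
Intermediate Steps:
n = 4090 (n = -195*(-21) - 5 = 4095 - 5 = 4090)
-249/n = -249/4090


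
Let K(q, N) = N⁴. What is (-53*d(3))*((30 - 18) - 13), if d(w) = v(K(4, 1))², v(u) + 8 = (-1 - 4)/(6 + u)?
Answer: 197213/49 ≈ 4024.8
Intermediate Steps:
v(u) = -8 - 5/(6 + u) (v(u) = -8 + (-1 - 4)/(6 + u) = -8 - 5/(6 + u))
d(w) = 3721/49 (d(w) = ((-53 - 8*1⁴)/(6 + 1⁴))² = ((-53 - 8*1)/(6 + 1))² = ((-53 - 8)/7)² = ((⅐)*(-61))² = (-61/7)² = 3721/49)
(-53*d(3))*((30 - 18) - 13) = (-53*3721/49)*((30 - 18) - 13) = -197213*(12 - 13)/49 = -197213/49*(-1) = 197213/49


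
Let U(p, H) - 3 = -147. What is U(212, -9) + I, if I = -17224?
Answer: -17368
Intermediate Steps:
U(p, H) = -144 (U(p, H) = 3 - 147 = -144)
U(212, -9) + I = -144 - 17224 = -17368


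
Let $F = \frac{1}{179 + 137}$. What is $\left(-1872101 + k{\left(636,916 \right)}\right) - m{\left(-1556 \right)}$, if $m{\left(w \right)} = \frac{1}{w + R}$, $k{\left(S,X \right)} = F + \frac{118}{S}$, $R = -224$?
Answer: $- \frac{20928757872487}{11179290} \approx -1.8721 \cdot 10^{6}$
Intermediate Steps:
$F = \frac{1}{316} \approx 0.0031646$
$k{\left(S,X \right)} = \frac{1}{316} + \frac{118}{S}$
$m{\left(w \right)} = \frac{1}{-224 + w}$ ($m{\left(w \right)} = \frac{1}{w - 224} = \frac{1}{-224 + w}$)
$\left(-1872101 + k{\left(636,916 \right)}\right) - m{\left(-1556 \right)} = \left(-1872101 + \frac{37288 + 636}{316 \cdot 636}\right) - \frac{1}{-224 - 1556} = \left(-1872101 + \frac{1}{316} \cdot \frac{1}{636} \cdot 37924\right) - \frac{1}{-1780} = \left(-1872101 + \frac{9481}{50244}\right) - - \frac{1}{1780} = - \frac{94061833163}{50244} + \frac{1}{1780} = - \frac{20928757872487}{11179290}$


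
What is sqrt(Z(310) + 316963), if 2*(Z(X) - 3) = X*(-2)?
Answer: 12*sqrt(2199) ≈ 562.72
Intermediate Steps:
Z(X) = 3 - X (Z(X) = 3 + (X*(-2))/2 = 3 + (-2*X)/2 = 3 - X)
sqrt(Z(310) + 316963) = sqrt((3 - 1*310) + 316963) = sqrt((3 - 310) + 316963) = sqrt(-307 + 316963) = sqrt(316656) = 12*sqrt(2199)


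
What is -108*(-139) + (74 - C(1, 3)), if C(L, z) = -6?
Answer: 15092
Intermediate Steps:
-108*(-139) + (74 - C(1, 3)) = -108*(-139) + (74 - 1*(-6)) = 15012 + (74 + 6) = 15012 + 80 = 15092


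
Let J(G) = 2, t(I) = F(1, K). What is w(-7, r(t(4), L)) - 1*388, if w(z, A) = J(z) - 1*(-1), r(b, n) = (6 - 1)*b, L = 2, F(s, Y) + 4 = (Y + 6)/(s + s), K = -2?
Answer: -385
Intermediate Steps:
F(s, Y) = -4 + (6 + Y)/(2*s) (F(s, Y) = -4 + (Y + 6)/(s + s) = -4 + (6 + Y)/((2*s)) = -4 + (6 + Y)*(1/(2*s)) = -4 + (6 + Y)/(2*s))
t(I) = -2 (t(I) = (½)*(6 - 2 - 8*1)/1 = (½)*1*(6 - 2 - 8) = (½)*1*(-4) = -2)
r(b, n) = 5*b
w(z, A) = 3 (w(z, A) = 2 - 1*(-1) = 2 + 1 = 3)
w(-7, r(t(4), L)) - 1*388 = 3 - 1*388 = 3 - 388 = -385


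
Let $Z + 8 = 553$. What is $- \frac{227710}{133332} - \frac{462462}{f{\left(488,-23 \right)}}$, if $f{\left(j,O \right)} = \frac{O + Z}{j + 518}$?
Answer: $- \frac{1723085226359}{1933314} \approx -8.9126 \cdot 10^{5}$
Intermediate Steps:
$Z = 545$ ($Z = -8 + 553 = 545$)
$f{\left(j,O \right)} = \frac{545 + O}{518 + j}$ ($f{\left(j,O \right)} = \frac{O + 545}{j + 518} = \frac{545 + O}{518 + j}$)
$- \frac{227710}{133332} - \frac{462462}{f{\left(488,-23 \right)}} = - \frac{227710}{133332} - \frac{462462}{\frac{1}{518 + 488} \left(545 - 23\right)} = \left(-227710\right) \frac{1}{133332} - \frac{462462}{\frac{1}{1006} \cdot 522} = - \frac{113855}{66666} - \frac{462462}{\frac{1}{1006} \cdot 522} = - \frac{113855}{66666} - \frac{462462}{\frac{261}{503}} = - \frac{113855}{66666} - \frac{77539462}{87} = - \frac{1723085226359}{1933314}$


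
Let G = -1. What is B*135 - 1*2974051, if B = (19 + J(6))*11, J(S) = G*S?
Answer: -2954746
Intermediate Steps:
J(S) = -S
B = 143 (B = (19 - 1*6)*11 = (19 - 6)*11 = 13*11 = 143)
B*135 - 1*2974051 = 143*135 - 1*2974051 = 19305 - 2974051 = -2954746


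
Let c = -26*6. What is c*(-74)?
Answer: 11544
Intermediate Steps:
c = -156
c*(-74) = -156*(-74) = 11544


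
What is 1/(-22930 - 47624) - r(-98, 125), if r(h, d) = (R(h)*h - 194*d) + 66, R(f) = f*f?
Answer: 68111138303/70554 ≈ 9.6538e+5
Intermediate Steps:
R(f) = f²
r(h, d) = 66 + h³ - 194*d (r(h, d) = (h²*h - 194*d) + 66 = (h³ - 194*d) + 66 = 66 + h³ - 194*d)
1/(-22930 - 47624) - r(-98, 125) = 1/(-22930 - 47624) - (66 + (-98)³ - 194*125) = 1/(-70554) - (66 - 941192 - 24250) = -1/70554 - 1*(-965376) = -1/70554 + 965376 = 68111138303/70554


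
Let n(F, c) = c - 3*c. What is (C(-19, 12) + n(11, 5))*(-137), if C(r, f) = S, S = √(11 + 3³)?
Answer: 1370 - 137*√38 ≈ 525.48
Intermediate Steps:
S = √38 (S = √(11 + 27) = √38 ≈ 6.1644)
n(F, c) = -2*c
C(r, f) = √38
(C(-19, 12) + n(11, 5))*(-137) = (√38 - 2*5)*(-137) = (√38 - 10)*(-137) = (-10 + √38)*(-137) = 1370 - 137*√38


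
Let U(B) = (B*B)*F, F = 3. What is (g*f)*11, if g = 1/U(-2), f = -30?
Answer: -55/2 ≈ -27.500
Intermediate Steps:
U(B) = 3*B² (U(B) = (B*B)*3 = B²*3 = 3*B²)
g = 1/12 (g = 1/(3*(-2)²) = 1/(3*4) = 1/12 ≈ 0.083333)
(g*f)*11 = ((1/12)*(-30))*11 = -5/2*11 = -55/2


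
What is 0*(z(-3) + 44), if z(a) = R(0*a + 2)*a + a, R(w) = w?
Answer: 0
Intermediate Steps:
z(a) = 3*a (z(a) = (0*a + 2)*a + a = (0 + 2)*a + a = 2*a + a = 3*a)
0*(z(-3) + 44) = 0*(3*(-3) + 44) = 0*(-9 + 44) = 0*35 = 0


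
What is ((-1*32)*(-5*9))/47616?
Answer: 15/496 ≈ 0.030242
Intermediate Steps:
((-1*32)*(-5*9))/47616 = -32*(-45)*(1/47616) = 1440*(1/47616) = 15/496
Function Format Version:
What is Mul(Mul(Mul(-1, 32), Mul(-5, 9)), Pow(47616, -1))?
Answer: Rational(15, 496) ≈ 0.030242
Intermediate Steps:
Mul(Mul(Mul(-1, 32), Mul(-5, 9)), Pow(47616, -1)) = Mul(Mul(-32, -45), Rational(1, 47616)) = Mul(1440, Rational(1, 47616)) = Rational(15, 496)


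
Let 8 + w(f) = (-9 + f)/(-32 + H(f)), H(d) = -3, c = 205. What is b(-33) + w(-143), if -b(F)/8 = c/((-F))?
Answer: -61624/1155 ≈ -53.354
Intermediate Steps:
b(F) = 1640/F (b(F) = -1640/((-F)) = -1640*(-1/F) = -(-1640)/F = 1640/F)
w(f) = -271/35 - f/35 (w(f) = -8 + (-9 + f)/(-32 - 3) = -8 + (-9 + f)/(-35) = -8 + (-9 + f)*(-1/35) = -8 + (9/35 - f/35) = -271/35 - f/35)
b(-33) + w(-143) = 1640/(-33) + (-271/35 - 1/35*(-143)) = 1640*(-1/33) + (-271/35 + 143/35) = -1640/33 - 128/35 = -61624/1155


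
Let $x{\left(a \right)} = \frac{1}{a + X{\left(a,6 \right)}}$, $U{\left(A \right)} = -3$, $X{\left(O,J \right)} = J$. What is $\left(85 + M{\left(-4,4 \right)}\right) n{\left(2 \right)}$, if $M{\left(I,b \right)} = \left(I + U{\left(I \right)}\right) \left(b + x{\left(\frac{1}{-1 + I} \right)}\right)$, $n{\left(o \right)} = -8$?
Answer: $- \frac{12944}{29} \approx -446.34$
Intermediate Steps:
$x{\left(a \right)} = \frac{1}{6 + a}$ ($x{\left(a \right)} = \frac{1}{a + 6} = \frac{1}{6 + a}$)
$M{\left(I,b \right)} = \left(-3 + I\right) \left(b + \frac{1}{6 + \frac{1}{-1 + I}}\right)$ ($M{\left(I,b \right)} = \left(I - 3\right) \left(b + \frac{1}{6 + \frac{1}{-1 + I}}\right) = \left(-3 + I\right) \left(b + \frac{1}{6 + \frac{1}{-1 + I}}\right)$)
$\left(85 + M{\left(-4,4 \right)}\right) n{\left(2 \right)} = \left(85 + \frac{3 - -12 - 4 \left(-1 - 4\right) + 4 \left(-5 + 6 \left(-4\right)\right) \left(-3 - 4\right)}{-5 + 6 \left(-4\right)}\right) \left(-8\right) = \left(85 + \frac{3 + 12 - -20 + 4 \left(-5 - 24\right) \left(-7\right)}{-5 - 24}\right) \left(-8\right) = \left(85 + \frac{3 + 12 + 20 + 4 \left(-29\right) \left(-7\right)}{-29}\right) \left(-8\right) = \left(85 - \frac{3 + 12 + 20 + 812}{29}\right) \left(-8\right) = \left(85 - \frac{847}{29}\right) \left(-8\right) = \frac{1618}{29} \left(-8\right) = - \frac{12944}{29}$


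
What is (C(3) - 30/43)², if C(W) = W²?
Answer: 127449/1849 ≈ 68.929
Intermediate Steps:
(C(3) - 30/43)² = (3² - 30/43)² = (9 - 30*1/43)² = (9 - 30/43)² = (357/43)² = 127449/1849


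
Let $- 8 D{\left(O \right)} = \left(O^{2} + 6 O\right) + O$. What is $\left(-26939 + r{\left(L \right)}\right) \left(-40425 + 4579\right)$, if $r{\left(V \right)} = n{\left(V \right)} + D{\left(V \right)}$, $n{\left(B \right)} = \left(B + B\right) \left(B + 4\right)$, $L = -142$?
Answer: $- \frac{706650121}{2} \approx -3.5333 \cdot 10^{8}$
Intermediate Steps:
$n{\left(B \right)} = 2 B \left(4 + B\right)$
$D{\left(O \right)} = - \frac{7 O}{8} - \frac{O^{2}}{8}$ ($D{\left(O \right)} = - \frac{\left(O^{2} + 6 O\right) + O}{8} = - \frac{O^{2} + 7 O}{8} = - \frac{7 O}{8} - \frac{O^{2}}{8}$)
$r{\left(V \right)} = 2 V \left(4 + V\right) - \frac{V \left(7 + V\right)}{8}$
$\left(-26939 + r{\left(L \right)}\right) \left(-40425 + 4579\right) = \left(-26939 + \frac{3}{8} \left(-142\right) \left(19 + 5 \left(-142\right)\right)\right) \left(-40425 + 4579\right) = \left(-26939 + \frac{3}{8} \left(-142\right) \left(19 - 710\right)\right) \left(-35846\right) = \left(-26939 + \frac{3}{8} \left(-142\right) \left(-691\right)\right) \left(-35846\right) = \left(-26939 + \frac{147183}{4}\right) \left(-35846\right) = \frac{39427}{4} \left(-35846\right) = - \frac{706650121}{2}$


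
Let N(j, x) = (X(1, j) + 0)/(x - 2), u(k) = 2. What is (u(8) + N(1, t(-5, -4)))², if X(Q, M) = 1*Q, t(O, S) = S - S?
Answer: 9/4 ≈ 2.2500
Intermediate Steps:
t(O, S) = 0
X(Q, M) = Q
N(j, x) = 1/(-2 + x) (N(j, x) = (1 + 0)/(x - 2) = 1/(-2 + x))
(u(8) + N(1, t(-5, -4)))² = (2 + 1/(-2 + 0))² = (2 + 1/(-2))² = (2 - ½)² = (3/2)² = 9/4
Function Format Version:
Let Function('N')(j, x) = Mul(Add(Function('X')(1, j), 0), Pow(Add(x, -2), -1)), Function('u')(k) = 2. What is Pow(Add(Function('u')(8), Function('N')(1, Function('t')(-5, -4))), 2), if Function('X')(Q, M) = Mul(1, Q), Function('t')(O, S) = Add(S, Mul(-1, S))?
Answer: Rational(9, 4) ≈ 2.2500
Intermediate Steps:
Function('t')(O, S) = 0
Function('X')(Q, M) = Q
Function('N')(j, x) = Pow(Add(-2, x), -1) (Function('N')(j, x) = Mul(Add(1, 0), Pow(Add(x, -2), -1)) = Mul(1, Pow(Add(-2, x), -1)) = Pow(Add(-2, x), -1))
Pow(Add(Function('u')(8), Function('N')(1, Function('t')(-5, -4))), 2) = Pow(Add(2, Pow(Add(-2, 0), -1)), 2) = Pow(Add(2, Pow(-2, -1)), 2) = Pow(Add(2, Rational(-1, 2)), 2) = Pow(Rational(3, 2), 2) = Rational(9, 4)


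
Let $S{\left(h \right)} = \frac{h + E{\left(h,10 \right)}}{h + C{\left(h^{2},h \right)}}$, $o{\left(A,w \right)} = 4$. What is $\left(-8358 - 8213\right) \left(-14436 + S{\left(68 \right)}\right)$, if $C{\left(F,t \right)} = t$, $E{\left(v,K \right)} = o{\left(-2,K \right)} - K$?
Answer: $\frac{16266375307}{68} \approx 2.3921 \cdot 10^{8}$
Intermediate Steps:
$E{\left(v,K \right)} = 4 - K$
$S{\left(h \right)} = \frac{-6 + h}{2 h}$ ($S{\left(h \right)} = \frac{h + \left(4 - 10\right)}{h + h} = \frac{h + \left(4 - 10\right)}{2 h} = \left(h - 6\right) \frac{1}{2 h} = \left(-6 + h\right) \frac{1}{2 h} = \frac{-6 + h}{2 h}$)
$\left(-8358 - 8213\right) \left(-14436 + S{\left(68 \right)}\right) = \left(-8358 - 8213\right) \left(-14436 + \frac{-6 + 68}{2 \cdot 68}\right) = \left(-8358 - 8213\right) \left(-14436 + \frac{1}{2} \cdot \frac{1}{68} \cdot 62\right) = \left(-8358 - 8213\right) \left(-14436 + \frac{31}{68}\right) = \left(-16571\right) \left(- \frac{981617}{68}\right) = \frac{16266375307}{68}$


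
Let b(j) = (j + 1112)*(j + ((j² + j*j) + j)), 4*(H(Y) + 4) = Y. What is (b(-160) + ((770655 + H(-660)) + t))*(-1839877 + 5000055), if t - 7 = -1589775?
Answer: 150482866569084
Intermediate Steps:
t = -1589768 (t = 7 - 1589775 = -1589768)
H(Y) = -4 + Y/4
b(j) = (1112 + j)*(2*j + 2*j²) (b(j) = (1112 + j)*(j + ((j² + j²) + j)) = (1112 + j)*(j + (2*j² + j)) = (1112 + j)*(j + (j + 2*j²)) = (1112 + j)*(2*j + 2*j²))
(b(-160) + ((770655 + H(-660)) + t))*(-1839877 + 5000055) = (2*(-160)*(1112 + (-160)² + 1113*(-160)) + ((770655 + (-4 + (¼)*(-660))) - 1589768))*(-1839877 + 5000055) = (2*(-160)*(1112 + 25600 - 178080) + ((770655 + (-4 - 165)) - 1589768))*3160178 = (2*(-160)*(-151368) + ((770655 - 169) - 1589768))*3160178 = (48437760 + (770486 - 1589768))*3160178 = (48437760 - 819282)*3160178 = 47618478*3160178 = 150482866569084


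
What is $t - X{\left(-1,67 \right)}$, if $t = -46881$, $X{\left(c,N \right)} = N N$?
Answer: $-51370$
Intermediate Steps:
$X{\left(c,N \right)} = N^{2}$
$t - X{\left(-1,67 \right)} = -46881 - 67^{2} = -46881 - 4489 = -51370$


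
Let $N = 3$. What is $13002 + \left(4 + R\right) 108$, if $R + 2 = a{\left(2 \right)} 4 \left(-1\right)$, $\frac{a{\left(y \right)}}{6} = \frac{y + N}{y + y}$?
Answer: $9978$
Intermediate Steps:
$a{\left(y \right)} = \frac{3 \left(3 + y\right)}{y}$ ($a{\left(y \right)} = 6 \frac{y + 3}{y + y} = 6 \frac{3 + y}{2 y} = \frac{3 \left(3 + y\right)}{y}$)
$R = -32$ ($R = -2 + \left(3 + \frac{9}{2}\right) 4 \left(-1\right) = -2 + \frac{15}{2} \cdot 4 \left(-1\right) = -2 + 30 \left(-1\right) = -2 - 30 = -32$)
$13002 + \left(4 + R\right) 108 = 13002 + \left(4 - 32\right) 108 = 13002 - 3024 = 9978$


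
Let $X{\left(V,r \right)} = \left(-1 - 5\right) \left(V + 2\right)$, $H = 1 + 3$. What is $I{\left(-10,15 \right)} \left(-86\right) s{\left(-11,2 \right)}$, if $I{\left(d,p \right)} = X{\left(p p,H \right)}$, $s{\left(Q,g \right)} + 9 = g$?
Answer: $-819924$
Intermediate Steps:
$s{\left(Q,g \right)} = -9 + g$
$H = 4$
$X{\left(V,r \right)} = -12 - 6 V$ ($X{\left(V,r \right)} = - 6 \left(2 + V\right) = -12 - 6 V$)
$I{\left(d,p \right)} = -12 - 6 p^{2}$ ($I{\left(d,p \right)} = -12 - 6 p p = -12 - 6 p^{2}$)
$I{\left(-10,15 \right)} \left(-86\right) s{\left(-11,2 \right)} = \left(-12 - 6 \cdot 15^{2}\right) \left(-86\right) \left(-9 + 2\right) = \left(-12 - 1350\right) \left(-86\right) \left(-7\right) = \left(-1362\right) \left(-86\right) \left(-7\right) = 117132 \left(-7\right) = -819924$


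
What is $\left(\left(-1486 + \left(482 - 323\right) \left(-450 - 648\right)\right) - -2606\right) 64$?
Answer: $-11101568$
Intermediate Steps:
$\left(\left(-1486 + \left(482 - 323\right) \left(-450 - 648\right)\right) - -2606\right) 64 = \left(\left(-1486 + 159 \left(-1098\right)\right) + 2606\right) 64 = \left(\left(-1486 - 174582\right) + 2606\right) 64 = \left(-176068 + 2606\right) 64 = \left(-173462\right) 64 = -11101568$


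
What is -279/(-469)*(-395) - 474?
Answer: -332511/469 ≈ -708.98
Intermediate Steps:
-279/(-469)*(-395) - 474 = -279*(-1/469)*(-395) - 474 = (279/469)*(-395) - 474 = -110205/469 - 474 = -332511/469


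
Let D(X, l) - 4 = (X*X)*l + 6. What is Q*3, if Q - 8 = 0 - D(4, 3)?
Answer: -150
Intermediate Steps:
D(X, l) = 10 + l*X² (D(X, l) = 4 + ((X*X)*l + 6) = 4 + (X²*l + 6) = 4 + (l*X² + 6) = 4 + (6 + l*X²) = 10 + l*X²)
Q = -50 (Q = 8 + (0 - (10 + 3*4²)) = 8 + (0 - (10 + 3*16)) = 8 + (0 - (10 + 48)) = 8 + (0 - 1*58) = 8 + (0 - 58) = 8 - 58 = -50)
Q*3 = -50*3 = -150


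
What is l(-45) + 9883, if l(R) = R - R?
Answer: 9883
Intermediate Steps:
l(R) = 0
l(-45) + 9883 = 0 + 9883 = 9883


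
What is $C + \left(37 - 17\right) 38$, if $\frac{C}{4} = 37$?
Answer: $908$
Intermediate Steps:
$C = 148$ ($C = 4 \cdot 37 = 148$)
$C + \left(37 - 17\right) 38 = 148 + \left(37 - 17\right) 38 = 148 + 20 \cdot 38 = 148 + 760 = 908$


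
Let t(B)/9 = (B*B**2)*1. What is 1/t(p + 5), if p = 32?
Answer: 1/455877 ≈ 2.1936e-6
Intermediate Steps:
t(B) = 9*B**3 (t(B) = 9*((B*B**2)*1) = 9*(B**3*1) = 9*B**3)
1/t(p + 5) = 1/(9*(32 + 5)**3) = 1/(9*37**3) = 1/(9*50653) = 1/455877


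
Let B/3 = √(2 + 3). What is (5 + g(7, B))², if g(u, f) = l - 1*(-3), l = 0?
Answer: 64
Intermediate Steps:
B = 3*√5 (B = 3*√(2 + 3) = 3*√5 ≈ 6.7082)
g(u, f) = 3 (g(u, f) = 0 - 1*(-3) = 0 + 3 = 3)
(5 + g(7, B))² = (5 + 3)² = 8² = 64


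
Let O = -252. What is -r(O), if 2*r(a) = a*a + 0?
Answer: -31752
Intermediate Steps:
r(a) = a**2/2 (r(a) = (a*a + 0)/2 = (a**2 + 0)/2 = a**2/2)
-r(O) = -(-252)**2/2 = -63504/2 = -1*31752 = -31752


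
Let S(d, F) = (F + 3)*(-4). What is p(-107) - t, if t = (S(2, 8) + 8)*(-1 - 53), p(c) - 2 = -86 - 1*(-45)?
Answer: -1983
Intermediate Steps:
p(c) = -39 (p(c) = 2 + (-86 - 1*(-45)) = 2 + (-86 + 45) = 2 - 41 = -39)
S(d, F) = -12 - 4*F (S(d, F) = (3 + F)*(-4) = -12 - 4*F)
t = 1944 (t = ((-12 - 4*8) + 8)*(-1 - 53) = ((-12 - 32) + 8)*(-54) = (-44 + 8)*(-54) = -36*(-54) = 1944)
p(-107) - t = -39 - 1*1944 = -39 - 1944 = -1983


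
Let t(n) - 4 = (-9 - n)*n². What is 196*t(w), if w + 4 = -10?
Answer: 192864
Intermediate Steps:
w = -14 (w = -4 - 10 = -14)
t(n) = 4 + n²*(-9 - n) (t(n) = 4 + (-9 - n)*n² = 4 + n²*(-9 - n))
196*t(w) = 196*(4 - 1*(-14)³ - 9*(-14)²) = 196*(4 - 1*(-2744) - 9*196) = 196*(4 + 2744 - 1764) = 196*984 = 192864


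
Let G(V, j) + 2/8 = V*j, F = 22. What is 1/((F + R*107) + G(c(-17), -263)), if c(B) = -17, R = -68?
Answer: -4/11133 ≈ -0.00035929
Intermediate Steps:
G(V, j) = -¼ + V*j
1/((F + R*107) + G(c(-17), -263)) = 1/((22 - 68*107) + (-¼ - 17*(-263))) = 1/((22 - 7276) + (-¼ + 4471)) = 1/(-7254 + 17883/4) = 1/(-11133/4) = -4/11133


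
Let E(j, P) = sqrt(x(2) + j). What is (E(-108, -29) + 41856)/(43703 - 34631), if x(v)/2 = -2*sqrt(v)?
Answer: 872/189 + sqrt(-27 - sqrt(2))/4536 ≈ 4.6138 + 0.0011752*I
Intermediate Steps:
x(v) = -4*sqrt(v) (x(v) = 2*(-2*sqrt(v)) = -4*sqrt(v))
E(j, P) = sqrt(j - 4*sqrt(2)) (E(j, P) = sqrt(-4*sqrt(2) + j) = sqrt(j - 4*sqrt(2)))
(E(-108, -29) + 41856)/(43703 - 34631) = (sqrt(-108 - 4*sqrt(2)) + 41856)/(43703 - 34631) = (41856 + sqrt(-108 - 4*sqrt(2)))/9072 = (41856 + sqrt(-108 - 4*sqrt(2)))*(1/9072) = 872/189 + sqrt(-108 - 4*sqrt(2))/9072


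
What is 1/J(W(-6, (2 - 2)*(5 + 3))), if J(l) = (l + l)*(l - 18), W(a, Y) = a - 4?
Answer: 1/560 ≈ 0.0017857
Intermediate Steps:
W(a, Y) = -4 + a
J(l) = 2*l*(-18 + l) (J(l) = (2*l)*(-18 + l) = 2*l*(-18 + l))
1/J(W(-6, (2 - 2)*(5 + 3))) = 1/(2*(-4 - 6)*(-18 + (-4 - 6))) = 1/(2*(-10)*(-18 - 10)) = 1/(2*(-10)*(-28)) = 1/560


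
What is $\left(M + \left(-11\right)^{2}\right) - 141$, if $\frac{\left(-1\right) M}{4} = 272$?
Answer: $-1108$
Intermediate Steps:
$M = -1088$ ($M = \left(-4\right) 272 = -1088$)
$\left(M + \left(-11\right)^{2}\right) - 141 = \left(-1088 + \left(-11\right)^{2}\right) - 141 = \left(-1088 + 121\right) - 141 = -967 - 141 = -1108$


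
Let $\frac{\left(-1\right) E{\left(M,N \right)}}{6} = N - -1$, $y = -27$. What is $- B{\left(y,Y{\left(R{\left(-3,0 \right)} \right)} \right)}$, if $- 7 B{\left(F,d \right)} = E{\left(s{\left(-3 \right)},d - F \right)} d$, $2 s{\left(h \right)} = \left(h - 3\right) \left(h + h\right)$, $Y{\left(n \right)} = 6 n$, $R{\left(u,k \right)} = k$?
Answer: $0$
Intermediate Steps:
$s{\left(h \right)} = h \left(-3 + h\right)$ ($s{\left(h \right)} = \frac{\left(h - 3\right) \left(h + h\right)}{2} = \frac{\left(-3 + h\right) 2 h}{2} = \frac{2 h \left(-3 + h\right)}{2} = h \left(-3 + h\right)$)
$E{\left(M,N \right)} = -6 - 6 N$ ($E{\left(M,N \right)} = - 6 \left(N - -1\right) = - 6 \left(N + 1\right) = - 6 \left(1 + N\right) = -6 - 6 N$)
$B{\left(F,d \right)} = - \frac{d \left(-6 - 6 d + 6 F\right)}{7}$ ($B{\left(F,d \right)} = - \frac{\left(-6 - 6 \left(d - F\right)\right) d}{7} = - \frac{\left(-6 + \left(- 6 d + 6 F\right)\right) d}{7} = - \frac{\left(-6 - 6 d + 6 F\right) d}{7} = - \frac{d \left(-6 - 6 d + 6 F\right)}{7}$)
$- B{\left(y,Y{\left(R{\left(-3,0 \right)} \right)} \right)} = - \frac{6 \cdot 6 \cdot 0 \left(1 + 6 \cdot 0 - -27\right)}{7} = - \frac{6 \cdot 0 \left(1 + 0 + 27\right)}{7} = - \frac{6 \cdot 0 \cdot 28}{7} = \left(-1\right) 0 = 0$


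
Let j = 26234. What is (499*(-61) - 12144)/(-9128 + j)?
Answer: -42583/17106 ≈ -2.4894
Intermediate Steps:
(499*(-61) - 12144)/(-9128 + j) = (499*(-61) - 12144)/(-9128 + 26234) = (-30439 - 12144)/17106 = -42583*1/17106 = -42583/17106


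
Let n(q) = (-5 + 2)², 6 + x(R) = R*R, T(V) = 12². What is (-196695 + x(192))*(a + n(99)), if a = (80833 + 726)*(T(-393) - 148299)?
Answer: 1931370191857332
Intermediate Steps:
T(V) = 144
x(R) = -6 + R² (x(R) = -6 + R*R = -6 + R²)
n(q) = 9 (n(q) = (-3)² = 9)
a = -12083373645 (a = (80833 + 726)*(144 - 148299) = 81559*(-148155) = -12083373645)
(-196695 + x(192))*(a + n(99)) = (-196695 + (-6 + 192²))*(-12083373645 + 9) = (-196695 + (-6 + 36864))*(-12083373636) = (-196695 + 36858)*(-12083373636) = -159837*(-12083373636) = 1931370191857332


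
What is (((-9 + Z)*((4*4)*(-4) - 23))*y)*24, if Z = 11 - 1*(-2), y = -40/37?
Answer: 334080/37 ≈ 9029.2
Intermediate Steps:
y = -40/37 (y = -40*1/37 = -40/37 ≈ -1.0811)
Z = 13 (Z = 11 + 2 = 13)
(((-9 + Z)*((4*4)*(-4) - 23))*y)*24 = (((-9 + 13)*((4*4)*(-4) - 23))*(-40/37))*24 = ((4*(16*(-4) - 23))*(-40/37))*24 = ((4*(-64 - 23))*(-40/37))*24 = ((4*(-87))*(-40/37))*24 = -348*(-40/37)*24 = (13920/37)*24 = 334080/37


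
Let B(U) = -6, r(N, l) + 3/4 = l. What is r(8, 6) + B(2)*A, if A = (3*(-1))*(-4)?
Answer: -267/4 ≈ -66.750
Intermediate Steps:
r(N, l) = -¾ + l
A = 12 (A = -3*(-4) = 12)
r(8, 6) + B(2)*A = (-¾ + 6) - 6*12 = 21/4 - 72 = -267/4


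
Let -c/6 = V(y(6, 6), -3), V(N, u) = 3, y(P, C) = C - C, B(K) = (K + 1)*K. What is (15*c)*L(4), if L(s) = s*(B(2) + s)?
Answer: -10800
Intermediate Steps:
B(K) = K*(1 + K) (B(K) = (1 + K)*K = K*(1 + K))
y(P, C) = 0
c = -18 (c = -6*3 = -18)
L(s) = s*(6 + s) (L(s) = s*(2*(1 + 2) + s) = s*(2*3 + s) = s*(6 + s))
(15*c)*L(4) = (15*(-18))*(4*(6 + 4)) = -1080*10 = -270*40 = -10800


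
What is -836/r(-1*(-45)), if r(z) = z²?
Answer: -836/2025 ≈ -0.41284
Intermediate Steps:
-836/r(-1*(-45)) = -836/((-1*(-45))²) = -836/(45²) = -836/2025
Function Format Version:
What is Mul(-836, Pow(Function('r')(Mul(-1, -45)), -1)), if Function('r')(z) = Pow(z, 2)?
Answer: Rational(-836, 2025) ≈ -0.41284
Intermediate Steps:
Mul(-836, Pow(Function('r')(Mul(-1, -45)), -1)) = Mul(-836, Pow(Pow(Mul(-1, -45), 2), -1)) = Mul(-836, Pow(Pow(45, 2), -1)) = Mul(-836, Pow(2025, -1)) = Mul(-836, Rational(1, 2025)) = Rational(-836, 2025)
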